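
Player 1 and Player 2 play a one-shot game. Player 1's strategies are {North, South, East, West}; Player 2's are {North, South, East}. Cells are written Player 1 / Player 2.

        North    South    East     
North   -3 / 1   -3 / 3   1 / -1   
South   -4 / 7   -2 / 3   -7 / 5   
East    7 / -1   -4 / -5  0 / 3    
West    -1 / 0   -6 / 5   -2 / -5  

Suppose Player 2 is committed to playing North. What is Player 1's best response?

East

With Player 2 fixed at North, Player 1's payoffs are: North → -3, South → -4, East → 7, West → -1.
The maximum is 7, achieved by East.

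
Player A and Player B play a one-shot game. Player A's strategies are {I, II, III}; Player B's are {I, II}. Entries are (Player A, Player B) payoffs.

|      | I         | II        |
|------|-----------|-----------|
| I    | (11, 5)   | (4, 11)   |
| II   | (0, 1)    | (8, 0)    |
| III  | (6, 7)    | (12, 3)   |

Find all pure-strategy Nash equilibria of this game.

Check mutual best responses: a cell is a NE iff neither player can gain by unilaterally deviating.
Player A's best responses — vs I: I (payoff 11); vs II: III (payoff 12).
Player B's best responses — vs I: II (payoff 11); vs II: I (payoff 1); vs III: I (payoff 7).
No cell has both players best-responding. For instance, Player A's best reply to II is III, but against III Player B prefers I over II.

No pure-strategy Nash equilibrium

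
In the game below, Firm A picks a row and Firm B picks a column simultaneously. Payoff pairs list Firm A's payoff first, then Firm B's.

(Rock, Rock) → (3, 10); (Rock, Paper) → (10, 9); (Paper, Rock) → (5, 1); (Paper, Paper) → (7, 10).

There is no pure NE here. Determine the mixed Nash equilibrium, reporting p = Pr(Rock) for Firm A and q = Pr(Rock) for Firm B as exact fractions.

p = 9/10, q = 3/5

Each player's mixing probability is pinned down by making the *other* player indifferent.
Firm B indifferent between Rock and Paper: p·10 + (1−p)·1 = p·9 + (1−p)·10 ⟹ 1 + 9p = 10 + (-1)p ⟹ p = 9/10.
Firm A indifferent between Rock and Paper: q·3 + (1−q)·10 = q·5 + (1−q)·7 ⟹ 10 + (-7)q = 7 + (-2)q ⟹ q = 3/5.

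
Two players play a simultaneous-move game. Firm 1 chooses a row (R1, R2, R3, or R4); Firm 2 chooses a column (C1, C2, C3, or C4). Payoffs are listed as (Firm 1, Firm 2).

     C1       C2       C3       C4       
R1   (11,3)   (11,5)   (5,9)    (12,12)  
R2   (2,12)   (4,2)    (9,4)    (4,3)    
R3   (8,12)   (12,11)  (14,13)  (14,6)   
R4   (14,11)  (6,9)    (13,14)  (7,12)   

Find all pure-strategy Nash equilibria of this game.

(R3, C3)

Find each player's best response to every opponent strategy; NE are the intersections.
Firm 1's best responses — vs C1: R4 (payoff 14); vs C2: R3 (payoff 12); vs C3: R3 (payoff 14); vs C4: R3 (payoff 14).
Firm 2's best responses — vs R1: C4 (payoff 12); vs R2: C1 (payoff 12); vs R3: C3 (payoff 13); vs R4: C3 (payoff 14).
The only mutual best response is (R3, C3); neither player gains by switching there.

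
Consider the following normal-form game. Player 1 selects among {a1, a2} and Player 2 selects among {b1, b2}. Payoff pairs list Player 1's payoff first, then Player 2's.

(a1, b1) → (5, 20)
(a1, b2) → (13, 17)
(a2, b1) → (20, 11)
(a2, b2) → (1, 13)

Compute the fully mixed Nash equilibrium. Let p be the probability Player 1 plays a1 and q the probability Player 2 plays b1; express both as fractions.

p = 2/5, q = 4/9

In a mixed NE each player is indifferent between their pure strategies, so the opponent's mix sets the indifference.
Player 2 indifferent between b1 and b2: p·20 + (1−p)·11 = p·17 + (1−p)·13 ⟹ 11 + 9p = 13 + 4p ⟹ p = 2/5.
Player 1 indifferent between a1 and a2: q·5 + (1−q)·13 = q·20 + (1−q)·1 ⟹ 13 + (-8)q = 1 + 19q ⟹ q = 4/9.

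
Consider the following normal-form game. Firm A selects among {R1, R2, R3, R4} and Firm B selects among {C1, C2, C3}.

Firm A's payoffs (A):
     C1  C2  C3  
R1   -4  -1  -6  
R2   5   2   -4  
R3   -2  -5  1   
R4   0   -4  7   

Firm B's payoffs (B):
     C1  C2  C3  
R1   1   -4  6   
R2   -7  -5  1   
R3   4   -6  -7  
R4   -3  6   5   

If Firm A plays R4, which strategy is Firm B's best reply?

With Firm A fixed at R4, Firm B's payoffs are: C1 → -3, C2 → 6, C3 → 5.
The maximum is 6, achieved by C2.

C2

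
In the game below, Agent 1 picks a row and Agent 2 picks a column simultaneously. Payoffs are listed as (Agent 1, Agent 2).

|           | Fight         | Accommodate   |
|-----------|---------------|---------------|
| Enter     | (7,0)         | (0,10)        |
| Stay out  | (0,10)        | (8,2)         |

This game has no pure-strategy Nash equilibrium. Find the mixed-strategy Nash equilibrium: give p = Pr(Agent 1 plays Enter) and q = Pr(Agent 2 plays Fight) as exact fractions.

In a mixed NE each player is indifferent between their pure strategies, so the opponent's mix sets the indifference.
Agent 2 indifferent between Fight and Accommodate: p·0 + (1−p)·10 = p·10 + (1−p)·2 ⟹ 10 + (-10)p = 2 + 8p ⟹ p = 4/9.
Agent 1 indifferent between Enter and Stay out: q·7 + (1−q)·0 = q·0 + (1−q)·8 ⟹ 0 + 7q = 8 + (-8)q ⟹ q = 8/15.

p = 4/9, q = 8/15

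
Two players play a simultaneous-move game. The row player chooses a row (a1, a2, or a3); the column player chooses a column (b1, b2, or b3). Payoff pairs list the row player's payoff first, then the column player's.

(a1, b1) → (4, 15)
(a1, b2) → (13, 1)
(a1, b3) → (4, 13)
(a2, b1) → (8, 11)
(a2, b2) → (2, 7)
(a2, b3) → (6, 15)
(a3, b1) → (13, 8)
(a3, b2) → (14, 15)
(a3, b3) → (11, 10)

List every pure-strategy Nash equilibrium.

(a3, b2)

A profile is a Nash equilibrium when each player is best-responding to the other.
The row player's best responses — vs b1: a3 (payoff 13); vs b2: a3 (payoff 14); vs b3: a3 (payoff 11).
The column player's best responses — vs a1: b1 (payoff 15); vs a2: b3 (payoff 15); vs a3: b2 (payoff 15).
The only mutual best response is (a3, b2); neither player gains by switching there.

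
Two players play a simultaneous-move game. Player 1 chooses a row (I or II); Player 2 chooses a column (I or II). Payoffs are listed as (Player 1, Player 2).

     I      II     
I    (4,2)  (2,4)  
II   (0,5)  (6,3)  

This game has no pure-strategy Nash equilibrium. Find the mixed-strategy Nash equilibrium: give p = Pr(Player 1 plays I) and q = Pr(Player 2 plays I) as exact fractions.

p = 1/2, q = 1/2

In a mixed NE each player is indifferent between their pure strategies, so the opponent's mix sets the indifference.
Player 2 indifferent between I and II: p·2 + (1−p)·5 = p·4 + (1−p)·3 ⟹ 5 + (-3)p = 3 + 1p ⟹ p = 1/2.
Player 1 indifferent between I and II: q·4 + (1−q)·2 = q·0 + (1−q)·6 ⟹ 2 + 2q = 6 + (-6)q ⟹ q = 1/2.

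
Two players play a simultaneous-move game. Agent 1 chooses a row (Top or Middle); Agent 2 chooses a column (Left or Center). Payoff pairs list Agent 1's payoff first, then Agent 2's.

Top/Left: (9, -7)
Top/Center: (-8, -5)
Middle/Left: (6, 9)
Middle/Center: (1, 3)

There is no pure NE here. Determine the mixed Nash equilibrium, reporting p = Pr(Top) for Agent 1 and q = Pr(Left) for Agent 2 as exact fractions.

p = 3/4, q = 3/4

In a mixed NE each player is indifferent between their pure strategies, so the opponent's mix sets the indifference.
Agent 2 indifferent between Left and Center: p·(-7) + (1−p)·9 = p·(-5) + (1−p)·3 ⟹ 9 + (-16)p = 3 + (-8)p ⟹ p = 3/4.
Agent 1 indifferent between Top and Middle: q·9 + (1−q)·(-8) = q·6 + (1−q)·1 ⟹ (-8) + 17q = 1 + 5q ⟹ q = 3/4.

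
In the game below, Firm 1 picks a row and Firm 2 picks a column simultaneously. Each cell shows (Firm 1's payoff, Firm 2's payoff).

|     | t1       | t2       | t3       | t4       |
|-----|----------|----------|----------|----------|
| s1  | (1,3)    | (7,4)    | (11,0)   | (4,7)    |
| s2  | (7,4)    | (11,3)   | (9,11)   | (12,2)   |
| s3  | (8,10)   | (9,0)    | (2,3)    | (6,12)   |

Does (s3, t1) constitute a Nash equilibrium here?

Holding Firm 2 at t1: Firm 1 gets 8 from s3, versus 1 from s1, 7 from s2. No profitable deviation for Firm 1.
Holding Firm 1 at s3: Firm 2 gets 10 from t1 but could get 12 by switching to t4. Firm 2 has a profitable deviation.

No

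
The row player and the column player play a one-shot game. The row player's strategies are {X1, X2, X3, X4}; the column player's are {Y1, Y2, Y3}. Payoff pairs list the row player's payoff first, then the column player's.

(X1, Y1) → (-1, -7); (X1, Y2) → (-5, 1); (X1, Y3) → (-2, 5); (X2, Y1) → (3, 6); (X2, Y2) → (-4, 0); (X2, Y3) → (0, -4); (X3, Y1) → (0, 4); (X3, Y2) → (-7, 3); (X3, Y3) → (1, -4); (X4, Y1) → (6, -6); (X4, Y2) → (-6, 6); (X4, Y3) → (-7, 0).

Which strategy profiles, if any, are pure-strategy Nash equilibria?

Check mutual best responses: a cell is a NE iff neither player can gain by unilaterally deviating.
The row player's best responses — vs Y1: X4 (payoff 6); vs Y2: X2 (payoff -4); vs Y3: X3 (payoff 1).
The column player's best responses — vs X1: Y3 (payoff 5); vs X2: Y1 (payoff 6); vs X3: Y1 (payoff 4); vs X4: Y2 (payoff 6).
No cell has both players best-responding. For instance, the row player's best reply to Y1 is X4, but against X4 the column player prefers Y2 over Y1.

There is no pure-strategy Nash equilibrium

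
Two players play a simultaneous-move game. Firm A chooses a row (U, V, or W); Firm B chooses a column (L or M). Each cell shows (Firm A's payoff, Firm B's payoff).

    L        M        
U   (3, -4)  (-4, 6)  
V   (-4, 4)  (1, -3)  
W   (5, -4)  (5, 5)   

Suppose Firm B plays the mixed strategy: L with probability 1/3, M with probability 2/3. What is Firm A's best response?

W

Compute Firm A's expected payoff from each pure strategy against the given mix.
U: (1/3)·3 + (2/3)·(-4) = -5/3
V: (1/3)·(-4) + (2/3)·1 = -2/3
W: (1/3)·5 + (2/3)·5 = 5
Highest expected payoff is 5, from W.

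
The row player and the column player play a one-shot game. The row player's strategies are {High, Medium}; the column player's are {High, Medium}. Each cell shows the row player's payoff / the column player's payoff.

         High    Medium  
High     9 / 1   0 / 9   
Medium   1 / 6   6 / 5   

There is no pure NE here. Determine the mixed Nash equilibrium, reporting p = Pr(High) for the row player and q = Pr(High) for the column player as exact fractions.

p = 1/9, q = 3/7

In a mixed NE each player is indifferent between their pure strategies, so the opponent's mix sets the indifference.
The column player indifferent between High and Medium: p·1 + (1−p)·6 = p·9 + (1−p)·5 ⟹ 6 + (-5)p = 5 + 4p ⟹ p = 1/9.
The row player indifferent between High and Medium: q·9 + (1−q)·0 = q·1 + (1−q)·6 ⟹ 0 + 9q = 6 + (-5)q ⟹ q = 3/7.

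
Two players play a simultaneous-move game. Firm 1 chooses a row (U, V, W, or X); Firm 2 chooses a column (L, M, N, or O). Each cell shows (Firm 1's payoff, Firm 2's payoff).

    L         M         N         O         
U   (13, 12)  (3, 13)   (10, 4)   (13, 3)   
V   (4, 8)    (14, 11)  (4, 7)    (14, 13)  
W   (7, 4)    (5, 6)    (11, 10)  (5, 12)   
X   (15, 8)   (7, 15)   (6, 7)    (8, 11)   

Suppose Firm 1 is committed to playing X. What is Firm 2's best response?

M

With Firm 1 fixed at X, Firm 2's payoffs are: L → 8, M → 15, N → 7, O → 11.
The maximum is 15, achieved by M.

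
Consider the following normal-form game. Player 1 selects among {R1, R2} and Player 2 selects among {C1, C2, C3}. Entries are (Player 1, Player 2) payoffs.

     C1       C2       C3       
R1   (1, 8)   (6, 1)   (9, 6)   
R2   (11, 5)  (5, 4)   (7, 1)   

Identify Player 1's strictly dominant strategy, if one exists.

No strictly dominant strategy

A strategy is strictly dominant if it gives Player 1 a strictly higher payoff than every other strategy, against every choice by the opponent.
R1 is not dominant: against C1, R2 gives 11 > 1.
R2 is not dominant: against C2, R1 gives 6 > 5.
No single strategy is best against every opponent action.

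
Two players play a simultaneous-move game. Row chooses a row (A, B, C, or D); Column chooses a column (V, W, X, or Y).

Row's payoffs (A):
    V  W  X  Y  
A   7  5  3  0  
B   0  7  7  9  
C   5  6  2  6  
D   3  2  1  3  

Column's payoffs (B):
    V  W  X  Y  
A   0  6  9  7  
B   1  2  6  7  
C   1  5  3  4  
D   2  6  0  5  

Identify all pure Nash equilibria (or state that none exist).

A profile is a Nash equilibrium when each player is best-responding to the other.
Row's best responses — vs V: A (payoff 7); vs W: B (payoff 7); vs X: B (payoff 7); vs Y: B (payoff 9).
Column's best responses — vs A: X (payoff 9); vs B: Y (payoff 7); vs C: W (payoff 5); vs D: W (payoff 6).
The only mutual best response is (B, Y); neither player gains by switching there.

(B, Y)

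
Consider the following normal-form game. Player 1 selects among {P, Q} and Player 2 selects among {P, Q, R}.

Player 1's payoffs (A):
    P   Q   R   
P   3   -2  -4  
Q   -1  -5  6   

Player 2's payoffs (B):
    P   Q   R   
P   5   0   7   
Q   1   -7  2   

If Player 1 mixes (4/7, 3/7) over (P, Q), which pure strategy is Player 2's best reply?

R

Compute Player 2's expected payoff from each pure strategy against the given mix.
P: (4/7)·5 + (3/7)·1 = 23/7
Q: (4/7)·0 + (3/7)·(-7) = -3
R: (4/7)·7 + (3/7)·2 = 34/7
Highest expected payoff is 34/7, from R.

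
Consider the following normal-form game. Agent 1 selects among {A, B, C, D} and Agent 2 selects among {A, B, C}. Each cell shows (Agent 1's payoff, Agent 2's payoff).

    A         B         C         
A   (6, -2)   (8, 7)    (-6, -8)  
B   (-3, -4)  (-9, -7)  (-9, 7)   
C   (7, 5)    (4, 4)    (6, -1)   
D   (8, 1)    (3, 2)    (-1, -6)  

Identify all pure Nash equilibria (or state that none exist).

(A, B)

A profile is a Nash equilibrium when each player is best-responding to the other.
Agent 1's best responses — vs A: D (payoff 8); vs B: A (payoff 8); vs C: C (payoff 6).
Agent 2's best responses — vs A: B (payoff 7); vs B: C (payoff 7); vs C: A (payoff 5); vs D: B (payoff 2).
The only mutual best response is (A, B); neither player gains by switching there.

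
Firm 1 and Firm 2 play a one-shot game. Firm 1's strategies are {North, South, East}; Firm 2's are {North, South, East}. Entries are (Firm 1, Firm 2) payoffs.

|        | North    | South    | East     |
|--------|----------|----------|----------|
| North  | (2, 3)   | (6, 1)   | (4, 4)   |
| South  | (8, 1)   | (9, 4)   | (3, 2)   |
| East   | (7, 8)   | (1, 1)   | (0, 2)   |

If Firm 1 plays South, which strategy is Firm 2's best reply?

With Firm 1 fixed at South, Firm 2's payoffs are: North → 1, South → 4, East → 2.
The maximum is 4, achieved by South.

South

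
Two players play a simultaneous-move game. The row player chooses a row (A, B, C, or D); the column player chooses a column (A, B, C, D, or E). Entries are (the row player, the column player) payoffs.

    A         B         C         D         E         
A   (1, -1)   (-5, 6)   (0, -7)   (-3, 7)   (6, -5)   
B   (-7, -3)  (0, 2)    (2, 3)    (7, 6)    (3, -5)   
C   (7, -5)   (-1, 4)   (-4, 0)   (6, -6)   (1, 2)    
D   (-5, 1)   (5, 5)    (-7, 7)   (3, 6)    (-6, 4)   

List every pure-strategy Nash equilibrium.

(B, D)

Check mutual best responses: a cell is a NE iff neither player can gain by unilaterally deviating.
The row player's best responses — vs A: C (payoff 7); vs B: D (payoff 5); vs C: B (payoff 2); vs D: B (payoff 7); vs E: A (payoff 6).
The column player's best responses — vs A: D (payoff 7); vs B: D (payoff 6); vs C: B (payoff 4); vs D: C (payoff 7).
The only mutual best response is (B, D); neither player gains by switching there.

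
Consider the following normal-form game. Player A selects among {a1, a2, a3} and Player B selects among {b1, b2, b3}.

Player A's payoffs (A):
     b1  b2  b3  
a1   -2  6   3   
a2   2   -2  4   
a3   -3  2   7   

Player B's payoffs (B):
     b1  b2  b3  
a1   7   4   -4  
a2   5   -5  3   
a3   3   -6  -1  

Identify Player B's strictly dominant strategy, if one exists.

b1

A strategy is strictly dominant if it gives Player B a strictly higher payoff than every other strategy, against every choice by the opponent.
b1 strictly dominates: vs a1: 7 > each of {4, -4}; vs a2: 5 > each of {-5, 3}; vs a3: 3 > each of {-6, -1}.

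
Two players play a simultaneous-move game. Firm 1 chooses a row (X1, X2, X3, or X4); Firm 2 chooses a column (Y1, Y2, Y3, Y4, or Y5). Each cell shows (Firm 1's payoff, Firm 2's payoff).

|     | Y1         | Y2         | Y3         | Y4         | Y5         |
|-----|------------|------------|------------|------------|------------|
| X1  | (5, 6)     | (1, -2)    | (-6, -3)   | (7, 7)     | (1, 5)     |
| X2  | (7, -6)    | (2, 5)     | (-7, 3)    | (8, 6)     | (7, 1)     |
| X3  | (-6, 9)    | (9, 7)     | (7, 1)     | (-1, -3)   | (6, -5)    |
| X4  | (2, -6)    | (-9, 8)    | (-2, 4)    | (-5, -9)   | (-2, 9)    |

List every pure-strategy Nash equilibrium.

(X2, Y4)

Check mutual best responses: a cell is a NE iff neither player can gain by unilaterally deviating.
Firm 1's best responses — vs Y1: X2 (payoff 7); vs Y2: X3 (payoff 9); vs Y3: X3 (payoff 7); vs Y4: X2 (payoff 8); vs Y5: X2 (payoff 7).
Firm 2's best responses — vs X1: Y4 (payoff 7); vs X2: Y4 (payoff 6); vs X3: Y1 (payoff 9); vs X4: Y5 (payoff 9).
The only mutual best response is (X2, Y4); neither player gains by switching there.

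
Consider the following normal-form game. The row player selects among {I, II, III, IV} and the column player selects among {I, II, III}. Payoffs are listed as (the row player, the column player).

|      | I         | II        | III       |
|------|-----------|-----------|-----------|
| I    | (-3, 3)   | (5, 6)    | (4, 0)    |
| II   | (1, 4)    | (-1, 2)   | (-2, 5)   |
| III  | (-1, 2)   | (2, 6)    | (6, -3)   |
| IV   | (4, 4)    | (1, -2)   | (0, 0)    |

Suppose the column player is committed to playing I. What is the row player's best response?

IV

With the column player fixed at I, the row player's payoffs are: I → -3, II → 1, III → -1, IV → 4.
The maximum is 4, achieved by IV.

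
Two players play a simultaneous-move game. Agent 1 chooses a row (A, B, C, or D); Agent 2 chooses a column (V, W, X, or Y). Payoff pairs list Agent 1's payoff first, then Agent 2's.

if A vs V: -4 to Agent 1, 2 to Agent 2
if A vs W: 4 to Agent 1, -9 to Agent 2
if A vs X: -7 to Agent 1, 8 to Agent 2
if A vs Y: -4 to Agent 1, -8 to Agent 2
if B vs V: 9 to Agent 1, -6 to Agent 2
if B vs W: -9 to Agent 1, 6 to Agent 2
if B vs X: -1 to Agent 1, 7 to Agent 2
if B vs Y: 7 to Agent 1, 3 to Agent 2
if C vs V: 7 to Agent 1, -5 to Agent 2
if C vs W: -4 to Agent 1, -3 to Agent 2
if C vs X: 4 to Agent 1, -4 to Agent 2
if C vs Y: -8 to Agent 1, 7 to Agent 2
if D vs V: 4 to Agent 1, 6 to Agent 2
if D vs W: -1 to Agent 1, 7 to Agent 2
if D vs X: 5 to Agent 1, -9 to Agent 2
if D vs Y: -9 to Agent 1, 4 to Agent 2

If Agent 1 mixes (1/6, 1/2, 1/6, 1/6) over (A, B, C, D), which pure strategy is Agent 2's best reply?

X

Compute Agent 2's expected payoff from each pure strategy against the given mix.
V: (1/6)·2 + (1/2)·(-6) + (1/6)·(-5) + (1/6)·6 = -5/2
W: (1/6)·(-9) + (1/2)·6 + (1/6)·(-3) + (1/6)·7 = 13/6
X: (1/6)·8 + (1/2)·7 + (1/6)·(-4) + (1/6)·(-9) = 8/3
Y: (1/6)·(-8) + (1/2)·3 + (1/6)·7 + (1/6)·4 = 2
Highest expected payoff is 8/3, from X.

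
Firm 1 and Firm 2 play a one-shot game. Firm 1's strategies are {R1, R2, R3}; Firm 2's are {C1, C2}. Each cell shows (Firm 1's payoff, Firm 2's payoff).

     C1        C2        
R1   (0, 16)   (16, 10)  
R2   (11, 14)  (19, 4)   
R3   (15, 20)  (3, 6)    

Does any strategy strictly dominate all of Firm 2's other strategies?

C1

Check whether one of Firm 2's strategies beats all alternatives regardless of what the opponent does.
C1 strictly dominates: vs R1: 16 > 10; vs R2: 14 > 4; vs R3: 20 > 6.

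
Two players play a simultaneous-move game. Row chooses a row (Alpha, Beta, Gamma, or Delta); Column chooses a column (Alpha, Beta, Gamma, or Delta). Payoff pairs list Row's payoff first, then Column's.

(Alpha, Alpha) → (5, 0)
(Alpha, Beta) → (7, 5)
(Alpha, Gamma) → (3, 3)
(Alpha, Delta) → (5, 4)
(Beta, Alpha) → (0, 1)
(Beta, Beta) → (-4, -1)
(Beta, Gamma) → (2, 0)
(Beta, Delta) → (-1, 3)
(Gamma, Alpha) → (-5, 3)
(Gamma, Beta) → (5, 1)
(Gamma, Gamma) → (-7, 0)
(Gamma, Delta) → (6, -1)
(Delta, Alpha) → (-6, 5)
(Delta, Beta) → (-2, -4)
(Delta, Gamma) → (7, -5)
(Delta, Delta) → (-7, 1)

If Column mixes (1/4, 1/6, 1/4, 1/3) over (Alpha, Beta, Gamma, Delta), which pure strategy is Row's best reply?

Alpha

Compute Row's expected payoff from each pure strategy against the given mix.
Alpha: (1/4)·5 + (1/6)·7 + (1/4)·3 + (1/3)·5 = 29/6
Beta: (1/4)·0 + (1/6)·(-4) + (1/4)·2 + (1/3)·(-1) = -1/2
Gamma: (1/4)·(-5) + (1/6)·5 + (1/4)·(-7) + (1/3)·6 = -1/6
Delta: (1/4)·(-6) + (1/6)·(-2) + (1/4)·7 + (1/3)·(-7) = -29/12
Highest expected payoff is 29/6, from Alpha.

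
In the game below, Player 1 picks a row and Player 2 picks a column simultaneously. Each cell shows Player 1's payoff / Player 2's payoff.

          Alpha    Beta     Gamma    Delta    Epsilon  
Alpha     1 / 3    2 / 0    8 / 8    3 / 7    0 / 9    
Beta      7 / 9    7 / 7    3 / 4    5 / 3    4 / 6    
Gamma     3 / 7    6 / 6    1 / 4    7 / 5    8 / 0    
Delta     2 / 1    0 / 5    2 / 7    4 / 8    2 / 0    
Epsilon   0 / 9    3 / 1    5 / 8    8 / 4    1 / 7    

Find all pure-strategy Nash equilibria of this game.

(Beta, Alpha)

A profile is a Nash equilibrium when each player is best-responding to the other.
Player 1's best responses — vs Alpha: Beta (payoff 7); vs Beta: Beta (payoff 7); vs Gamma: Alpha (payoff 8); vs Delta: Epsilon (payoff 8); vs Epsilon: Gamma (payoff 8).
Player 2's best responses — vs Alpha: Epsilon (payoff 9); vs Beta: Alpha (payoff 9); vs Gamma: Alpha (payoff 7); vs Delta: Delta (payoff 8); vs Epsilon: Alpha (payoff 9).
The only mutual best response is (Beta, Alpha); neither player gains by switching there.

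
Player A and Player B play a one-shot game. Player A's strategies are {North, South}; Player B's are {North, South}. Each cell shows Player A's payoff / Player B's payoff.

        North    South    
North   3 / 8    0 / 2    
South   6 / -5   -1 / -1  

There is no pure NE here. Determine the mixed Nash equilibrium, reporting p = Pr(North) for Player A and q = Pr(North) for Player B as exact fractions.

p = 2/5, q = 1/4

In a mixed NE each player is indifferent between their pure strategies, so the opponent's mix sets the indifference.
Player B indifferent between North and South: p·8 + (1−p)·(-5) = p·2 + (1−p)·(-1) ⟹ (-5) + 13p = (-1) + 3p ⟹ p = 2/5.
Player A indifferent between North and South: q·3 + (1−q)·0 = q·6 + (1−q)·(-1) ⟹ 0 + 3q = (-1) + 7q ⟹ q = 1/4.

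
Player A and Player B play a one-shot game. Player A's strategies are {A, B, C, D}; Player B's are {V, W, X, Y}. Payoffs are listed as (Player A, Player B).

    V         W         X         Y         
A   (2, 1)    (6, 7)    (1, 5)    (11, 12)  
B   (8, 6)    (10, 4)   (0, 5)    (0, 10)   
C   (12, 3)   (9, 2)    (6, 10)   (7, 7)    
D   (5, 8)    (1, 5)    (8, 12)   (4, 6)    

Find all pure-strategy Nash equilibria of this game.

Find each player's best response to every opponent strategy; NE are the intersections.
Player A's best responses — vs V: C (payoff 12); vs W: B (payoff 10); vs X: D (payoff 8); vs Y: A (payoff 11).
Player B's best responses — vs A: Y (payoff 12); vs B: Y (payoff 10); vs C: X (payoff 10); vs D: X (payoff 12).
Mutual best responses occur at (A, Y) and (D, X); at each, neither player gains by switching.

(A, Y) and (D, X)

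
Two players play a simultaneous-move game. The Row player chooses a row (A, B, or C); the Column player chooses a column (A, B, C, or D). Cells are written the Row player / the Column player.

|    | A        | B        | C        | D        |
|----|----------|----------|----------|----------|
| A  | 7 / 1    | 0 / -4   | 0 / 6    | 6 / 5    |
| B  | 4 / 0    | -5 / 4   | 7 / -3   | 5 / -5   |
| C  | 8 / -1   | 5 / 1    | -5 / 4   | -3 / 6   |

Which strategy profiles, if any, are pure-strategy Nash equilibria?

There is no pure-strategy Nash equilibrium

A profile is a Nash equilibrium when each player is best-responding to the other.
The Row player's best responses — vs A: C (payoff 8); vs B: C (payoff 5); vs C: B (payoff 7); vs D: A (payoff 6).
The Column player's best responses — vs A: C (payoff 6); vs B: B (payoff 4); vs C: D (payoff 6).
No cell has both players best-responding. For instance, the Row player's best reply to A is C, but against C the Column player prefers D over A.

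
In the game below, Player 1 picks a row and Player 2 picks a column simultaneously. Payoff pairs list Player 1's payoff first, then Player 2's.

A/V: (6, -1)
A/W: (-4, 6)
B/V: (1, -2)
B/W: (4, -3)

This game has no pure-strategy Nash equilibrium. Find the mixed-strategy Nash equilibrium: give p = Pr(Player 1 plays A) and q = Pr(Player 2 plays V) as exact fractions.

In a mixed NE each player is indifferent between their pure strategies, so the opponent's mix sets the indifference.
Player 2 indifferent between V and W: p·(-1) + (1−p)·(-2) = p·6 + (1−p)·(-3) ⟹ (-2) + 1p = (-3) + 9p ⟹ p = 1/8.
Player 1 indifferent between A and B: q·6 + (1−q)·(-4) = q·1 + (1−q)·4 ⟹ (-4) + 10q = 4 + (-3)q ⟹ q = 8/13.

p = 1/8, q = 8/13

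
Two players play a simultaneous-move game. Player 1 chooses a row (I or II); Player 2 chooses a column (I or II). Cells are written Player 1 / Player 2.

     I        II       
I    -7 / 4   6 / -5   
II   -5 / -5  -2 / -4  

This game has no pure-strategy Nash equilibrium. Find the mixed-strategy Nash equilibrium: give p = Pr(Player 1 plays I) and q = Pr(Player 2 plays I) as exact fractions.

p = 1/10, q = 4/5

Each player's mixing probability is pinned down by making the *other* player indifferent.
Player 2 indifferent between I and II: p·4 + (1−p)·(-5) = p·(-5) + (1−p)·(-4) ⟹ (-5) + 9p = (-4) + (-1)p ⟹ p = 1/10.
Player 1 indifferent between I and II: q·(-7) + (1−q)·6 = q·(-5) + (1−q)·(-2) ⟹ 6 + (-13)q = (-2) + (-3)q ⟹ q = 4/5.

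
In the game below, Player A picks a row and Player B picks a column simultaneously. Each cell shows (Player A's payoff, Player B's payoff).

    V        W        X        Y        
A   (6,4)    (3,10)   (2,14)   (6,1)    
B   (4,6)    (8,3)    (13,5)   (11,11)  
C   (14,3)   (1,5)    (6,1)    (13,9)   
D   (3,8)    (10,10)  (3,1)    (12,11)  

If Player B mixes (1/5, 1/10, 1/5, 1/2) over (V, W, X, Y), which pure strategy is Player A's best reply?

Player A's best reply maximizes expected payoff against the mix.
A: (1/5)·6 + (1/10)·3 + (1/5)·2 + (1/2)·6 = 49/10
B: (1/5)·4 + (1/10)·8 + (1/5)·13 + (1/2)·11 = 97/10
C: (1/5)·14 + (1/10)·1 + (1/5)·6 + (1/2)·13 = 53/5
D: (1/5)·3 + (1/10)·10 + (1/5)·3 + (1/2)·12 = 41/5
Highest expected payoff is 53/5, from C.

C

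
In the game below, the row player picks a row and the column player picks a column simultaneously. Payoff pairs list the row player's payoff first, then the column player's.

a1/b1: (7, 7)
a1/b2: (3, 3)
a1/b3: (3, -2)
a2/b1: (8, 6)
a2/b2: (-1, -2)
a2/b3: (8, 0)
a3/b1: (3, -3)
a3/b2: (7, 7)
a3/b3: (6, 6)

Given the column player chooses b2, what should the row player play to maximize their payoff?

a3

With the column player fixed at b2, the row player's payoffs are: a1 → 3, a2 → -1, a3 → 7.
The maximum is 7, achieved by a3.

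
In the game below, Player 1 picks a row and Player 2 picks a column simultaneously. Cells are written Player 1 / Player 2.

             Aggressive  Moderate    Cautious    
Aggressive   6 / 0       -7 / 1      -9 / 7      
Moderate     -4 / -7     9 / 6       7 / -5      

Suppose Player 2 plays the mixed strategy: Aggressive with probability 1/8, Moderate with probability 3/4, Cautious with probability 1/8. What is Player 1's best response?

Player 1's best reply maximizes expected payoff against the mix.
Aggressive: (1/8)·6 + (3/4)·(-7) + (1/8)·(-9) = -45/8
Moderate: (1/8)·(-4) + (3/4)·9 + (1/8)·7 = 57/8
Highest expected payoff is 57/8, from Moderate.

Moderate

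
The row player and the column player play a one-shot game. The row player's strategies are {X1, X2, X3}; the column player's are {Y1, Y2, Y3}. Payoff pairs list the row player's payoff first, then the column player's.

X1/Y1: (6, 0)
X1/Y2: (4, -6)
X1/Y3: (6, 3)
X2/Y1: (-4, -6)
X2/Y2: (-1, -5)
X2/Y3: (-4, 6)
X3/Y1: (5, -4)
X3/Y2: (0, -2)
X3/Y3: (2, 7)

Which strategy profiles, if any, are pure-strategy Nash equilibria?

Check mutual best responses: a cell is a NE iff neither player can gain by unilaterally deviating.
The row player's best responses — vs Y1: X1 (payoff 6); vs Y2: X1 (payoff 4); vs Y3: X1 (payoff 6).
The column player's best responses — vs X1: Y3 (payoff 3); vs X2: Y3 (payoff 6); vs X3: Y3 (payoff 7).
The only mutual best response is (X1, Y3); neither player gains by switching there.

(X1, Y3)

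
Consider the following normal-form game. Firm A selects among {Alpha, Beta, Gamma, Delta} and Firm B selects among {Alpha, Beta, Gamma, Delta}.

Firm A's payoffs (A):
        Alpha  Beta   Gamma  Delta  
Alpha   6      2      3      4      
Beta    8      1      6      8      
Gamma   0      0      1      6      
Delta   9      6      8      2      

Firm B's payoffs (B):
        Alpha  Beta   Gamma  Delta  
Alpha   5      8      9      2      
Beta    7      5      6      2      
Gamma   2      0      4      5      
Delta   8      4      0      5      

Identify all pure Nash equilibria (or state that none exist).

(Delta, Alpha)

A profile is a Nash equilibrium when each player is best-responding to the other.
Firm A's best responses — vs Alpha: Delta (payoff 9); vs Beta: Delta (payoff 6); vs Gamma: Delta (payoff 8); vs Delta: Beta (payoff 8).
Firm B's best responses — vs Alpha: Gamma (payoff 9); vs Beta: Alpha (payoff 7); vs Gamma: Delta (payoff 5); vs Delta: Alpha (payoff 8).
The only mutual best response is (Delta, Alpha); neither player gains by switching there.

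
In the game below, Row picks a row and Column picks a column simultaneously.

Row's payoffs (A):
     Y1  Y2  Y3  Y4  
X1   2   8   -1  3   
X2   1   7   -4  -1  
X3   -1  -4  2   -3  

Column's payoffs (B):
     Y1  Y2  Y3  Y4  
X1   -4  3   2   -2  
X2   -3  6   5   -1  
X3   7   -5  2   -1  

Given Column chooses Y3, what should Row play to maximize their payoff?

With Column fixed at Y3, Row's payoffs are: X1 → -1, X2 → -4, X3 → 2.
The maximum is 2, achieved by X3.

X3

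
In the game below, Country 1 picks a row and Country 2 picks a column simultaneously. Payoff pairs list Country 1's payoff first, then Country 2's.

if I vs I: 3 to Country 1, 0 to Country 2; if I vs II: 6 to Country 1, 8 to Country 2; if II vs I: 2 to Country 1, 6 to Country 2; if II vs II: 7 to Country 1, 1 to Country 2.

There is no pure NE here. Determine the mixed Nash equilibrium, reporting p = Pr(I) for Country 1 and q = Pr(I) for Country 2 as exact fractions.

Each player's mixing probability is pinned down by making the *other* player indifferent.
Country 2 indifferent between I and II: p·0 + (1−p)·6 = p·8 + (1−p)·1 ⟹ 6 + (-6)p = 1 + 7p ⟹ p = 5/13.
Country 1 indifferent between I and II: q·3 + (1−q)·6 = q·2 + (1−q)·7 ⟹ 6 + (-3)q = 7 + (-5)q ⟹ q = 1/2.

p = 5/13, q = 1/2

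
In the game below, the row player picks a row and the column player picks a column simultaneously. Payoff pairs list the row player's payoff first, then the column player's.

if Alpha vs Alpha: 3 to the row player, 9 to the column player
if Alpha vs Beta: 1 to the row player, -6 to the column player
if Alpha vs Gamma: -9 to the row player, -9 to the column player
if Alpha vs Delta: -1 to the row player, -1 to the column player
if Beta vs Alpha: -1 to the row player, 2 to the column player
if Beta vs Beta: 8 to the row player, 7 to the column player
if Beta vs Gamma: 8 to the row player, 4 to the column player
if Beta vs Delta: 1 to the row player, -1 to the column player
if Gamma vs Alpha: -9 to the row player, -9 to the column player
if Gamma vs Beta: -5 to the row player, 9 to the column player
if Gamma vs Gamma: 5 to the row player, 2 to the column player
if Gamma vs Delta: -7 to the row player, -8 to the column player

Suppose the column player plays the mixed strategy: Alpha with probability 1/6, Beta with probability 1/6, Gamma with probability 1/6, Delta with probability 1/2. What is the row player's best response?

Beta

Compute the row player's expected payoff from each pure strategy against the given mix.
Alpha: (1/6)·3 + (1/6)·1 + (1/6)·(-9) + (1/2)·(-1) = -4/3
Beta: (1/6)·(-1) + (1/6)·8 + (1/6)·8 + (1/2)·1 = 3
Gamma: (1/6)·(-9) + (1/6)·(-5) + (1/6)·5 + (1/2)·(-7) = -5
Highest expected payoff is 3, from Beta.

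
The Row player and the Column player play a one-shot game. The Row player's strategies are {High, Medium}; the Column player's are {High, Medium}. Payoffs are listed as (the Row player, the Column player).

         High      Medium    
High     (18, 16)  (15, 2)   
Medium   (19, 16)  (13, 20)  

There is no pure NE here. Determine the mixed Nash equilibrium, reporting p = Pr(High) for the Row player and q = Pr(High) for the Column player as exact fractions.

In a mixed NE each player is indifferent between their pure strategies, so the opponent's mix sets the indifference.
The Column player indifferent between High and Medium: p·16 + (1−p)·16 = p·2 + (1−p)·20 ⟹ 16 + 0p = 20 + (-18)p ⟹ p = 2/9.
The Row player indifferent between High and Medium: q·18 + (1−q)·15 = q·19 + (1−q)·13 ⟹ 15 + 3q = 13 + 6q ⟹ q = 2/3.

p = 2/9, q = 2/3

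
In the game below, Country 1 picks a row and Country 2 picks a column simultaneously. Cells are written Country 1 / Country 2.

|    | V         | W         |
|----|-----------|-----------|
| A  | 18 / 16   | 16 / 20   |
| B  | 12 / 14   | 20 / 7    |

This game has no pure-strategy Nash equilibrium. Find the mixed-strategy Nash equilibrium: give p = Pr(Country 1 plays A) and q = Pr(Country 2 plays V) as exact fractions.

In a mixed NE each player is indifferent between their pure strategies, so the opponent's mix sets the indifference.
Country 2 indifferent between V and W: p·16 + (1−p)·14 = p·20 + (1−p)·7 ⟹ 14 + 2p = 7 + 13p ⟹ p = 7/11.
Country 1 indifferent between A and B: q·18 + (1−q)·16 = q·12 + (1−q)·20 ⟹ 16 + 2q = 20 + (-8)q ⟹ q = 2/5.

p = 7/11, q = 2/5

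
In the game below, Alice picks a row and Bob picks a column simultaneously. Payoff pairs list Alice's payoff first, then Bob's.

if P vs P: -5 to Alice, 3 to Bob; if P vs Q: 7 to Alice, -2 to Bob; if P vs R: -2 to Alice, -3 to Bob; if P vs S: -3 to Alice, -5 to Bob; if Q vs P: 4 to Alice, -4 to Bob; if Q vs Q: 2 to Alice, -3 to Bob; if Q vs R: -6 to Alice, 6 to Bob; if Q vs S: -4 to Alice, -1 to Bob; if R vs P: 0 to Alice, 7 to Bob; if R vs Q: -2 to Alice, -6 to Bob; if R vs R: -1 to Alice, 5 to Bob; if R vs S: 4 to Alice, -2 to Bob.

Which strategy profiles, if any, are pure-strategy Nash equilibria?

There is no pure-strategy Nash equilibrium

Find each player's best response to every opponent strategy; NE are the intersections.
Alice's best responses — vs P: Q (payoff 4); vs Q: P (payoff 7); vs R: R (payoff -1); vs S: R (payoff 4).
Bob's best responses — vs P: P (payoff 3); vs Q: R (payoff 6); vs R: P (payoff 7).
No cell has both players best-responding. For instance, Alice's best reply to Q is P, but against P Bob prefers P over Q.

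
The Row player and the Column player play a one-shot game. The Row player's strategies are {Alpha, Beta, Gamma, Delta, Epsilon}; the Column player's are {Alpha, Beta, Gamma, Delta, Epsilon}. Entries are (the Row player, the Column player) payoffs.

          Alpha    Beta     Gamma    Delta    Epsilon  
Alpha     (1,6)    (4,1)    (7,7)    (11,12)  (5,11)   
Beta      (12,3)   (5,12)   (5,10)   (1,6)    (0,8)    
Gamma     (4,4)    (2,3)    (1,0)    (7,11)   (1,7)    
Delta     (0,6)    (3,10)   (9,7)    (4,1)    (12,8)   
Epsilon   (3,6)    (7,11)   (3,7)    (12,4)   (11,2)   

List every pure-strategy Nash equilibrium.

(Epsilon, Beta)

A profile is a Nash equilibrium when each player is best-responding to the other.
The Row player's best responses — vs Alpha: Beta (payoff 12); vs Beta: Epsilon (payoff 7); vs Gamma: Delta (payoff 9); vs Delta: Epsilon (payoff 12); vs Epsilon: Delta (payoff 12).
The Column player's best responses — vs Alpha: Delta (payoff 12); vs Beta: Beta (payoff 12); vs Gamma: Delta (payoff 11); vs Delta: Beta (payoff 10); vs Epsilon: Beta (payoff 11).
The only mutual best response is (Epsilon, Beta); neither player gains by switching there.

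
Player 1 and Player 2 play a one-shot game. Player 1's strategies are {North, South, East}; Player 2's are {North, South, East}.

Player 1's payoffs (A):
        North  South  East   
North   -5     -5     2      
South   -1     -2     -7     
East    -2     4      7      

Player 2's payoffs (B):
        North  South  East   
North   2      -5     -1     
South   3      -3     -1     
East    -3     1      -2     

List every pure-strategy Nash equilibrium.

A profile is a Nash equilibrium when each player is best-responding to the other.
Player 1's best responses — vs North: South (payoff -1); vs South: East (payoff 4); vs East: East (payoff 7).
Player 2's best responses — vs North: North (payoff 2); vs South: North (payoff 3); vs East: South (payoff 1).
Mutual best responses occur at (South, North) and (East, South); at each, neither player gains by switching.

(South, North) and (East, South)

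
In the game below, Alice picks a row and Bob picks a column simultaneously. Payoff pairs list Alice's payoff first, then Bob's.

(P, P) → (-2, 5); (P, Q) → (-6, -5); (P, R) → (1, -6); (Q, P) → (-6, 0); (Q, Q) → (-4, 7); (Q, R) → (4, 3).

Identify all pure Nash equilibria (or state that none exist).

(P, P) and (Q, Q)

A profile is a Nash equilibrium when each player is best-responding to the other.
Alice's best responses — vs P: P (payoff -2); vs Q: Q (payoff -4); vs R: Q (payoff 4).
Bob's best responses — vs P: P (payoff 5); vs Q: Q (payoff 7).
Mutual best responses occur at (P, P) and (Q, Q); at each, neither player gains by switching.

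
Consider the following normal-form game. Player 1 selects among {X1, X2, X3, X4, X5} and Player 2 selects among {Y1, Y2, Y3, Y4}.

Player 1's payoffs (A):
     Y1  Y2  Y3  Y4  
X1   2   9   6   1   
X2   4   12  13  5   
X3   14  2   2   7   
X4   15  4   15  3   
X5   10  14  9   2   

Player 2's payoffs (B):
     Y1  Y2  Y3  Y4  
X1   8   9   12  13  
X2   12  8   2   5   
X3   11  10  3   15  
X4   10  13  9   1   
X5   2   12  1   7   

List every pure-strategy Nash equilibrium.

A profile is a Nash equilibrium when each player is best-responding to the other.
Player 1's best responses — vs Y1: X4 (payoff 15); vs Y2: X5 (payoff 14); vs Y3: X4 (payoff 15); vs Y4: X3 (payoff 7).
Player 2's best responses — vs X1: Y4 (payoff 13); vs X2: Y1 (payoff 12); vs X3: Y4 (payoff 15); vs X4: Y2 (payoff 13); vs X5: Y2 (payoff 12).
Mutual best responses occur at (X3, Y4) and (X5, Y2); at each, neither player gains by switching.

(X3, Y4) and (X5, Y2)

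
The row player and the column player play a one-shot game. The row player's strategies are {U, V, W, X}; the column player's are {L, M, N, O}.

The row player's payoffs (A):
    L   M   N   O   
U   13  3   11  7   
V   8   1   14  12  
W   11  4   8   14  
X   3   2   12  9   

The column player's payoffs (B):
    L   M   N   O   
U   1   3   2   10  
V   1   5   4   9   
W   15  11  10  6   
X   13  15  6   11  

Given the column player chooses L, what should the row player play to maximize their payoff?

With the column player fixed at L, the row player's payoffs are: U → 13, V → 8, W → 11, X → 3.
The maximum is 13, achieved by U.

U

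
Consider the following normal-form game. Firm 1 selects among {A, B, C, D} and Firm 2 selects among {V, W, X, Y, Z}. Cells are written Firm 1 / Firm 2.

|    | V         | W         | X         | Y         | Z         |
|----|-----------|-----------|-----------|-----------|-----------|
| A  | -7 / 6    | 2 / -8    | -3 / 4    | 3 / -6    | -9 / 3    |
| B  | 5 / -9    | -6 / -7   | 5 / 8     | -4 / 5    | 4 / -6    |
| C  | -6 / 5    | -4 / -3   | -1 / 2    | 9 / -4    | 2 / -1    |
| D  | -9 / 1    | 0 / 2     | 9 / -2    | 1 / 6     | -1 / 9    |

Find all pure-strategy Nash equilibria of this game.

None

Find each player's best response to every opponent strategy; NE are the intersections.
Firm 1's best responses — vs V: B (payoff 5); vs W: A (payoff 2); vs X: D (payoff 9); vs Y: C (payoff 9); vs Z: B (payoff 4).
Firm 2's best responses — vs A: V (payoff 6); vs B: X (payoff 8); vs C: V (payoff 5); vs D: Z (payoff 9).
No cell has both players best-responding. For instance, Firm 1's best reply to Z is B, but against B Firm 2 prefers X over Z.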